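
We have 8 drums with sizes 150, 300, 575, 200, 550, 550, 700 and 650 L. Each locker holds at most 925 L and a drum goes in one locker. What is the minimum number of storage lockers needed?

5

Total = 700 + 650 + 575 + 550 + 550 + 300 + 200 + 150 = 3675 L.
Lower bound: ⌈3675/925⌉ = 4 storage lockers.
Also, 5 drums each exceed 925/2 L, and no two of those can share a locker, so at least 5 storage lockers are needed.
A packing using 5 storage lockers:
  locker 1: 700 + 200 = 900
  locker 2: 650 + 150 = 800
  locker 3: 575 + 300 = 875
  locker 4: 550 = 550
  locker 5: 550 = 550
This matches the lower bound, so 5 is optimal.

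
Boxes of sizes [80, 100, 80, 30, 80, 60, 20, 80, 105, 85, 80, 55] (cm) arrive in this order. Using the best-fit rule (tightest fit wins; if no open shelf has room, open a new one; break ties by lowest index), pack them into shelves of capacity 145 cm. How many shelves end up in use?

8

  80 → shelf 1 (new)  [load 80/145]
  100 → shelf 2 (new)  [load 100/145]
  80 → shelf 3 (new)  [load 80/145]
  30 → shelf 2  [load 130/145]
  80 → shelf 4 (new)  [load 80/145]
  60 → shelf 1  [load 140/145]
  20 → shelf 3  [load 100/145]
  80 → shelf 5 (new)  [load 80/145]
  105 → shelf 6 (new)  [load 105/145]
  85 → shelf 7 (new)  [load 85/145]
  80 → shelf 8 (new)  [load 80/145]
  55 → shelf 7  [load 140/145]
8 shelves opened.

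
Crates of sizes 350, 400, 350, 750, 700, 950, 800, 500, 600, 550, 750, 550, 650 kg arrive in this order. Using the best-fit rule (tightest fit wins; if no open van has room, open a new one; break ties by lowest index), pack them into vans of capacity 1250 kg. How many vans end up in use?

8

  350 → van 1 (new)  [load 350/1250]
  400 → van 1  [load 750/1250]
  350 → van 1  [load 1100/1250]
  750 → van 2 (new)  [load 750/1250]
  700 → van 3 (new)  [load 700/1250]
  950 → van 4 (new)  [load 950/1250]
  800 → van 5 (new)  [load 800/1250]
  500 → van 2  [load 1250/1250]
  600 → van 6 (new)  [load 600/1250]
  550 → van 3  [load 1250/1250]
  750 → van 7 (new)  [load 750/1250]
  550 → van 6  [load 1150/1250]
  650 → van 8 (new)  [load 650/1250]
8 vans opened.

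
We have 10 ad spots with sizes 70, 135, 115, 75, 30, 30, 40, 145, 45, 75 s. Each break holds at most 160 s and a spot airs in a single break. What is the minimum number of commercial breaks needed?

Total = 145 + 135 + 115 + 75 + 75 + 70 + 45 + 40 + 30 + 30 = 760 s.
Lower bound: ⌈760/160⌉ = 5 commercial breaks.
A packing using 6 commercial breaks:
  break 1: 145 = 145
  break 2: 135 = 135
  break 3: 115 + 45 = 160
  break 4: 75 + 75 = 150
  break 5: 70 + 40 + 30 = 140
  break 6: 30 = 30
No arrangement into 5 commercial breaks stays within capacity, so 6 is optimal.

6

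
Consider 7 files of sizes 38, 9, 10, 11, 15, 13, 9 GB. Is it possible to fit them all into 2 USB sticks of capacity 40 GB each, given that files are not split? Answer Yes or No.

No

Total = 105 GB; ⌈105/40⌉ = 3.
At least 3 USB sticks are required, but only 2 are allowed.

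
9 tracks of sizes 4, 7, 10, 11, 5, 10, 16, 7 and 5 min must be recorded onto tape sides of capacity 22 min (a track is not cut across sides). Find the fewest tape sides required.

Total = 16 + 11 + 10 + 10 + 7 + 7 + 5 + 5 + 4 = 75 min.
Lower bound: ⌈75/22⌉ = 4 tape sides.
A packing using 4 tape sides:
  side 1: 16 + 5 = 21
  side 2: 11 + 10 = 21
  side 3: 10 + 7 + 5 = 22
  side 4: 7 + 4 = 11
This matches the lower bound, so 4 is optimal.

4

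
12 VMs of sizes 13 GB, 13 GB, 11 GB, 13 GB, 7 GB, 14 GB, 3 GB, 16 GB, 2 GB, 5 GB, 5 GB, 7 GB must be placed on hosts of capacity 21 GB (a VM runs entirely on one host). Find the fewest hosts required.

Total = 16 + 14 + 13 + 13 + 13 + 11 + 7 + 7 + 5 + 5 + 3 + 2 = 109 GB.
Lower bound: ⌈109/21⌉ = 6 hosts.
A packing using 6 hosts:
  host 1: 16 + 5 = 21
  host 2: 14 + 7 = 21
  host 3: 13 + 7 = 20
  host 4: 13 + 5 + 3 = 21
  host 5: 13 + 2 = 15
  host 6: 11 = 11
This matches the lower bound, so 6 is optimal.

6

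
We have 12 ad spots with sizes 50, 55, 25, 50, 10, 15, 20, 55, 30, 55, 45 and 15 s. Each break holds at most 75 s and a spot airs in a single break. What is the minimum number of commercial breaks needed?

6

Total = 55 + 55 + 55 + 50 + 50 + 45 + 30 + 25 + 20 + 15 + 15 + 10 = 425 s.
Lower bound: ⌈425/75⌉ = 6 commercial breaks.
A packing using 6 commercial breaks:
  break 1: 55 + 20 = 75
  break 2: 55 + 15 = 70
  break 3: 55 + 15 = 70
  break 4: 50 + 25 = 75
  break 5: 50 + 10 = 60
  break 6: 45 + 30 = 75
This matches the lower bound, so 6 is optimal.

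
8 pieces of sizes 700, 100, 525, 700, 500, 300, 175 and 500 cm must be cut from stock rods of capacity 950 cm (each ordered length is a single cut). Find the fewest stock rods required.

5

Total = 700 + 700 + 525 + 500 + 500 + 300 + 175 + 100 = 3500 cm.
Lower bound: ⌈3500/950⌉ = 4 stock rods.
Also, 5 pieces each exceed 475 cm, and no two of those can share a stock rod, so at least 5 stock rods are needed.
A packing using 5 stock rods:
  stock rod 1: 700 + 175 = 875
  stock rod 2: 700 + 100 = 800
  stock rod 3: 525 + 300 = 825
  stock rod 4: 500 = 500
  stock rod 5: 500 = 500
This matches the lower bound, so 5 is optimal.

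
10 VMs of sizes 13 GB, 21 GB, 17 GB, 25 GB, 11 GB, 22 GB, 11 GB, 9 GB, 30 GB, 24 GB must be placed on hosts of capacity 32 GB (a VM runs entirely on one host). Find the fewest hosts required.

7

Total = 30 + 25 + 24 + 22 + 21 + 17 + 13 + 11 + 11 + 9 = 183 GB.
Lower bound: ⌈183/32⌉ = 6 hosts.
A packing using 7 hosts:
  host 1: 30 = 30
  host 2: 25 = 25
  host 3: 24 = 24
  host 4: 22 + 9 = 31
  host 5: 21 + 11 = 32
  host 6: 17 + 13 = 30
  host 7: 11 = 11
No arrangement into 6 hosts stays within capacity, so 7 is optimal.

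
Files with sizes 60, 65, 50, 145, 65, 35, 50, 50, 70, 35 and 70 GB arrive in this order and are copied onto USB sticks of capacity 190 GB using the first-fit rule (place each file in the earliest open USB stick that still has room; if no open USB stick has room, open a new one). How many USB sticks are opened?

4

  60 → USB stick 1 (new)  [load 60/190]
  65 → USB stick 1  [load 125/190]
  50 → USB stick 1  [load 175/190]
  145 → USB stick 2 (new)  [load 145/190]
  65 → USB stick 3 (new)  [load 65/190]
  35 → USB stick 2  [load 180/190]
  50 → USB stick 3  [load 115/190]
  50 → USB stick 3  [load 165/190]
  70 → USB stick 4 (new)  [load 70/190]
  35 → USB stick 4  [load 105/190]
  70 → USB stick 4  [load 175/190]
4 USB sticks opened.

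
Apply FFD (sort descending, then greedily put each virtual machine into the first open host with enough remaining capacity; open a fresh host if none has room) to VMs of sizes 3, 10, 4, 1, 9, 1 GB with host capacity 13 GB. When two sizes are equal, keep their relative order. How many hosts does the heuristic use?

3

Sorted descending: 10, 9, 4, 3, 1, 1.
  10 → host 1 (new)  [load 10/13]
  9 → host 2 (new)  [load 9/13]
  4 → host 2  [load 13/13]
  3 → host 1  [load 13/13]
  1 → host 3 (new)  [load 1/13]
  1 → host 3  [load 2/13]
3 hosts opened.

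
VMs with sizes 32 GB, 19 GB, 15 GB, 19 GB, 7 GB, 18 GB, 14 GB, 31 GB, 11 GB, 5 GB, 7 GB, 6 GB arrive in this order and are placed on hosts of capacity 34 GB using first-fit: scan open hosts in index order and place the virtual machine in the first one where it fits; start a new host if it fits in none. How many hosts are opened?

6

  32 → host 1 (new)  [load 32/34]
  19 → host 2 (new)  [load 19/34]
  15 → host 2  [load 34/34]
  19 → host 3 (new)  [load 19/34]
  7 → host 3  [load 26/34]
  18 → host 4 (new)  [load 18/34]
  14 → host 4  [load 32/34]
  31 → host 5 (new)  [load 31/34]
  11 → host 6 (new)  [load 11/34]
  5 → host 3  [load 31/34]
  7 → host 6  [load 18/34]
  6 → host 6  [load 24/34]
6 hosts opened.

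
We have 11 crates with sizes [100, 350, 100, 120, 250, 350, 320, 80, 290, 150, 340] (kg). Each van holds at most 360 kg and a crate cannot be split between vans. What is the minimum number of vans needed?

8

Total = 350 + 350 + 340 + 320 + 290 + 250 + 150 + 120 + 100 + 100 + 80 = 2450 kg.
Lower bound: ⌈2450/360⌉ = 7 vans.
A packing using 8 vans:
  van 1: 350 = 350
  van 2: 350 = 350
  van 3: 340 = 340
  van 4: 320 = 320
  van 5: 290 = 290
  van 6: 250 + 100 = 350
  van 7: 150 + 120 + 80 = 350
  van 8: 100 = 100
No arrangement into 7 vans stays within capacity, so 8 is optimal.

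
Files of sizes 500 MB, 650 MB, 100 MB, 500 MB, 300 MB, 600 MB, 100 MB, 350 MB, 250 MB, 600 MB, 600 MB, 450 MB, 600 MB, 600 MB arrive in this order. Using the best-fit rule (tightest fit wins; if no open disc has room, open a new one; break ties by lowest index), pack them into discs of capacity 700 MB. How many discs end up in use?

  500 → disc 1 (new)  [load 500/700]
  650 → disc 2 (new)  [load 650/700]
  100 → disc 1  [load 600/700]
  500 → disc 3 (new)  [load 500/700]
  300 → disc 4 (new)  [load 300/700]
  600 → disc 5 (new)  [load 600/700]
  100 → disc 1  [load 700/700]
  350 → disc 4  [load 650/700]
  250 → disc 6 (new)  [load 250/700]
  600 → disc 7 (new)  [load 600/700]
  600 → disc 8 (new)  [load 600/700]
  450 → disc 6  [load 700/700]
  600 → disc 9 (new)  [load 600/700]
  600 → disc 10 (new)  [load 600/700]
10 discs opened.

10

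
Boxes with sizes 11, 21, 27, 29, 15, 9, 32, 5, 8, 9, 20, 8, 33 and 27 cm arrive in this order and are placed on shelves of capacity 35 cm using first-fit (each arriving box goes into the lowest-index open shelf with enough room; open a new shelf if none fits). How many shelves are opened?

8

  11 → shelf 1 (new)  [load 11/35]
  21 → shelf 1  [load 32/35]
  27 → shelf 2 (new)  [load 27/35]
  29 → shelf 3 (new)  [load 29/35]
  15 → shelf 4 (new)  [load 15/35]
  9 → shelf 4  [load 24/35]
  32 → shelf 5 (new)  [load 32/35]
  5 → shelf 2  [load 32/35]
  8 → shelf 4  [load 32/35]
  9 → shelf 6 (new)  [load 9/35]
  20 → shelf 6  [load 29/35]
  8 → shelf 7 (new)  [load 8/35]
  33 → shelf 8 (new)  [load 33/35]
  27 → shelf 7  [load 35/35]
8 shelves opened.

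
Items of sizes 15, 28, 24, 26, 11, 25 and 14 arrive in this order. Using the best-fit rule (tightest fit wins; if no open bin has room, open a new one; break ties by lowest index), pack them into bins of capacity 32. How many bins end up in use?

6

  15 → bin 1 (new)  [load 15/32]
  28 → bin 2 (new)  [load 28/32]
  24 → bin 3 (new)  [load 24/32]
  26 → bin 4 (new)  [load 26/32]
  11 → bin 1  [load 26/32]
  25 → bin 5 (new)  [load 25/32]
  14 → bin 6 (new)  [load 14/32]
6 bins opened.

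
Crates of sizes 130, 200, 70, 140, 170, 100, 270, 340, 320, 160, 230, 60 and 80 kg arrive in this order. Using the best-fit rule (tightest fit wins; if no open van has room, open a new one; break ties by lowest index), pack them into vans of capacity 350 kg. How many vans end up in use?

  130 → van 1 (new)  [load 130/350]
  200 → van 1  [load 330/350]
  70 → van 2 (new)  [load 70/350]
  140 → van 2  [load 210/350]
  170 → van 3 (new)  [load 170/350]
  100 → van 2  [load 310/350]
  270 → van 4 (new)  [load 270/350]
  340 → van 5 (new)  [load 340/350]
  320 → van 6 (new)  [load 320/350]
  160 → van 3  [load 330/350]
  230 → van 7 (new)  [load 230/350]
  60 → van 4  [load 330/350]
  80 → van 7  [load 310/350]
7 vans opened.

7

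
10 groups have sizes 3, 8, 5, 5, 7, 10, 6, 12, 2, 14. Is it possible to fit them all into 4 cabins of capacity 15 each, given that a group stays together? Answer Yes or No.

No

Total = 72; ⌈72/15⌉ = 5.
At least 5 cabins are required, but only 4 are allowed.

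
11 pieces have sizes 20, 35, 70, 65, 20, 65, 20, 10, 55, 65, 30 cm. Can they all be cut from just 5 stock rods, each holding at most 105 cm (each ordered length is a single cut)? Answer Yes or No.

Yes

A valid assignment using 5 stock rods:
  stock rod 1: 70 + 35 = 105
  stock rod 2: 65 + 30 + 10 = 105
  stock rod 3: 65 + 20 + 20 = 105
  stock rod 4: 65 + 20 = 85
  stock rod 5: 55 = 55
Every load is within 105 cm, so 5 stock rods suffice.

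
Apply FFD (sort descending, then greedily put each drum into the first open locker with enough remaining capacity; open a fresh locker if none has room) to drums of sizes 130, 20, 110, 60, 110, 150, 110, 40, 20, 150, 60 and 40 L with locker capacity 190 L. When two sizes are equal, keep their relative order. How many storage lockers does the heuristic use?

Sorted descending: 150, 150, 130, 110, 110, 110, 60, 60, 40, 40, 20, 20.
  150 → locker 1 (new)  [load 150/190]
  150 → locker 2 (new)  [load 150/190]
  130 → locker 3 (new)  [load 130/190]
  110 → locker 4 (new)  [load 110/190]
  110 → locker 5 (new)  [load 110/190]
  110 → locker 6 (new)  [load 110/190]
  60 → locker 3  [load 190/190]
  60 → locker 4  [load 170/190]
  40 → locker 1  [load 190/190]
  40 → locker 2  [load 190/190]
  20 → locker 4  [load 190/190]
  20 → locker 5  [load 130/190]
6 storage lockers opened.

6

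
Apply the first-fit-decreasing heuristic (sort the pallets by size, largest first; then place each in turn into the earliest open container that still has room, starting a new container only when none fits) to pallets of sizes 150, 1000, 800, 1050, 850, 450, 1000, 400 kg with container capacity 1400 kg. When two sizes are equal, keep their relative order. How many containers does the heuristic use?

Sorted descending: 1050, 1000, 1000, 850, 800, 450, 400, 150.
  1050 → container 1 (new)  [load 1050/1400]
  1000 → container 2 (new)  [load 1000/1400]
  1000 → container 3 (new)  [load 1000/1400]
  850 → container 4 (new)  [load 850/1400]
  800 → container 5 (new)  [load 800/1400]
  450 → container 4  [load 1300/1400]
  400 → container 2  [load 1400/1400]
  150 → container 1  [load 1200/1400]
5 containers opened.

5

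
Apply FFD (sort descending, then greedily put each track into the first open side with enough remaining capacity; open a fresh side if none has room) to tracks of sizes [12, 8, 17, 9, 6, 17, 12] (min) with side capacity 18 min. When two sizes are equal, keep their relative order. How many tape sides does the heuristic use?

5

Sorted descending: 17, 17, 12, 12, 9, 8, 6.
  17 → side 1 (new)  [load 17/18]
  17 → side 2 (new)  [load 17/18]
  12 → side 3 (new)  [load 12/18]
  12 → side 4 (new)  [load 12/18]
  9 → side 5 (new)  [load 9/18]
  8 → side 5  [load 17/18]
  6 → side 3  [load 18/18]
5 tape sides opened.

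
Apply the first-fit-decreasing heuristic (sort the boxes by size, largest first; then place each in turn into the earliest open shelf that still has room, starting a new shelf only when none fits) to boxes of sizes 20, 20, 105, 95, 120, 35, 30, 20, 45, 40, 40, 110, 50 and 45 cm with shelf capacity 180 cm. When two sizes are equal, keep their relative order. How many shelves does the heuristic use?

Sorted descending: 120, 110, 105, 95, 50, 45, 45, 40, 40, 35, 30, 20, 20, 20.
  120 → shelf 1 (new)  [load 120/180]
  110 → shelf 2 (new)  [load 110/180]
  105 → shelf 3 (new)  [load 105/180]
  95 → shelf 4 (new)  [load 95/180]
  50 → shelf 1  [load 170/180]
  45 → shelf 2  [load 155/180]
  45 → shelf 3  [load 150/180]
  40 → shelf 4  [load 135/180]
  40 → shelf 4  [load 175/180]
  35 → shelf 5 (new)  [load 35/180]
  30 → shelf 3  [load 180/180]
  20 → shelf 2  [load 175/180]
  20 → shelf 5  [load 55/180]
  20 → shelf 5  [load 75/180]
5 shelves opened.

5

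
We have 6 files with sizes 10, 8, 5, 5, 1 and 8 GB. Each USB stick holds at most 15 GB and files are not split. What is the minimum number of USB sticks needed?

3

Total = 10 + 8 + 8 + 5 + 5 + 1 = 37 GB.
Lower bound: ⌈37/15⌉ = 3 USB sticks.
A packing using 3 USB sticks:
  USB stick 1: 10 + 5 = 15
  USB stick 2: 8 + 5 + 1 = 14
  USB stick 3: 8 = 8
This matches the lower bound, so 3 is optimal.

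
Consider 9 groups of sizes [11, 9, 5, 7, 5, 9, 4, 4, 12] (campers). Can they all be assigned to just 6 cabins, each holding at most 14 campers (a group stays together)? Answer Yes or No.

Yes

A valid assignment using 6 cabins:
  cabin 1: 12 = 12
  cabin 2: 11 = 11
  cabin 3: 9 + 5 = 14
  cabin 4: 9 + 5 = 14
  cabin 5: 7 + 4 = 11
  cabin 6: 4 = 4
Every load is within 14 campers, so 6 cabins suffice.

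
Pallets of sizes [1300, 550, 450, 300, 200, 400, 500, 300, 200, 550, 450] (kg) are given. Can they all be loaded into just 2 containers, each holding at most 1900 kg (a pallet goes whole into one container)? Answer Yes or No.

No

Total = 5200 kg; ⌈5200/1900⌉ = 3.
At least 3 containers are required, but only 2 are allowed.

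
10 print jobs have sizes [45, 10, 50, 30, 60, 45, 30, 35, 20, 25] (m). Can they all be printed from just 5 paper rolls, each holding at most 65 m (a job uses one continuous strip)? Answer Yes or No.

Total = 350 m; ⌈350/65⌉ = 6.
At least 6 paper rolls are required, but only 5 are allowed.

No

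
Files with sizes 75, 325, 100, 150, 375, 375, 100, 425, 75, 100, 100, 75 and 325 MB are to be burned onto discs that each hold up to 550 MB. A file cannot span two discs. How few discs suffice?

5

Total = 425 + 375 + 375 + 325 + 325 + 150 + 100 + 100 + 100 + 100 + 75 + 75 + 75 = 2600 MB.
Lower bound: ⌈2600/550⌉ = 5 discs.
A packing using 5 discs:
  disc 1: 425 + 100 = 525
  disc 2: 375 + 150 = 525
  disc 3: 375 + 100 + 75 = 550
  disc 4: 325 + 100 + 100 = 525
  disc 5: 325 + 75 + 75 = 475
This matches the lower bound, so 5 is optimal.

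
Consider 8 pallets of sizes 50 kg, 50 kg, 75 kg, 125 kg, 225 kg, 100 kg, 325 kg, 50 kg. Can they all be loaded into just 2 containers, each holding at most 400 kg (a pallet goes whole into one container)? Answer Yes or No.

Total = 1000 kg; ⌈1000/400⌉ = 3.
At least 3 containers are required, but only 2 are allowed.

No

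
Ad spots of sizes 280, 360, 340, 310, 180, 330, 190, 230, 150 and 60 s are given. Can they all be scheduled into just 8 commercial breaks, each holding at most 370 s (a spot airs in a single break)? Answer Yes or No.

A valid assignment using 8 commercial breaks:
  break 1: 360 = 360
  break 2: 340 = 340
  break 3: 330 = 330
  break 4: 310 + 60 = 370
  break 5: 280 = 280
  break 6: 230 = 230
  break 7: 190 + 180 = 370
  break 8: 150 = 150
Every load is within 370 s, so 8 commercial breaks suffice.

Yes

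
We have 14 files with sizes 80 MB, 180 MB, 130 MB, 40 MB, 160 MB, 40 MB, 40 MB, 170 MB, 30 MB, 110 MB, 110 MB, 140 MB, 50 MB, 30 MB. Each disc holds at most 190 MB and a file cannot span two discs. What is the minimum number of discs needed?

8

Total = 180 + 170 + 160 + 140 + 130 + 110 + 110 + 80 + 50 + 40 + 40 + 40 + 30 + 30 = 1310 MB.
Lower bound: ⌈1310/190⌉ = 7 discs.
A packing using 8 discs:
  disc 1: 180 = 180
  disc 2: 170 = 170
  disc 3: 160 + 30 = 190
  disc 4: 140 + 50 = 190
  disc 5: 130 + 40 = 170
  disc 6: 110 + 80 = 190
  disc 7: 110 + 40 + 40 = 190
  disc 8: 30 = 30
No arrangement into 7 discs stays within capacity, so 8 is optimal.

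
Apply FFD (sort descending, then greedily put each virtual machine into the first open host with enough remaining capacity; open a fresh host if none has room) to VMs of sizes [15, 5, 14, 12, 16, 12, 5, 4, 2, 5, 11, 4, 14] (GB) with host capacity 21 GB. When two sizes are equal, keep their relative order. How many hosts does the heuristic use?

Sorted descending: 16, 15, 14, 14, 12, 12, 11, 5, 5, 5, 4, 4, 2.
  16 → host 1 (new)  [load 16/21]
  15 → host 2 (new)  [load 15/21]
  14 → host 3 (new)  [load 14/21]
  14 → host 4 (new)  [load 14/21]
  12 → host 5 (new)  [load 12/21]
  12 → host 6 (new)  [load 12/21]
  11 → host 7 (new)  [load 11/21]
  5 → host 1  [load 21/21]
  5 → host 2  [load 20/21]
  5 → host 3  [load 19/21]
  4 → host 4  [load 18/21]
  4 → host 5  [load 16/21]
  2 → host 3  [load 21/21]
7 hosts opened.

7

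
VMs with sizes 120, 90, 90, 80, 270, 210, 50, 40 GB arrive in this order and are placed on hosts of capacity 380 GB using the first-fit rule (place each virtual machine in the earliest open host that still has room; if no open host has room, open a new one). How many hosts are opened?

3

  120 → host 1 (new)  [load 120/380]
  90 → host 1  [load 210/380]
  90 → host 1  [load 300/380]
  80 → host 1  [load 380/380]
  270 → host 2 (new)  [load 270/380]
  210 → host 3 (new)  [load 210/380]
  50 → host 2  [load 320/380]
  40 → host 2  [load 360/380]
3 hosts opened.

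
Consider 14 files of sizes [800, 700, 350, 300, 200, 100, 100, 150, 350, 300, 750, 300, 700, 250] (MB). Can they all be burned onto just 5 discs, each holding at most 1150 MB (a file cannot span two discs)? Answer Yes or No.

Yes

A valid assignment using 5 discs:
  disc 1: 800 + 350 = 1150
  disc 2: 750 + 350 = 1100
  disc 3: 700 + 300 + 150 = 1150
  disc 4: 700 + 300 + 100 = 1100
  disc 5: 300 + 250 + 200 + 100 = 850
Every load is within 1150 MB, so 5 discs suffice.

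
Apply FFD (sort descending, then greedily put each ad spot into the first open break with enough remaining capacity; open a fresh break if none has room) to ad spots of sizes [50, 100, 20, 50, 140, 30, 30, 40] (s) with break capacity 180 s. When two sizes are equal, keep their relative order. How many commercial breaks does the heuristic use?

Sorted descending: 140, 100, 50, 50, 40, 30, 30, 20.
  140 → break 1 (new)  [load 140/180]
  100 → break 2 (new)  [load 100/180]
  50 → break 2  [load 150/180]
  50 → break 3 (new)  [load 50/180]
  40 → break 1  [load 180/180]
  30 → break 2  [load 180/180]
  30 → break 3  [load 80/180]
  20 → break 3  [load 100/180]
3 commercial breaks opened.

3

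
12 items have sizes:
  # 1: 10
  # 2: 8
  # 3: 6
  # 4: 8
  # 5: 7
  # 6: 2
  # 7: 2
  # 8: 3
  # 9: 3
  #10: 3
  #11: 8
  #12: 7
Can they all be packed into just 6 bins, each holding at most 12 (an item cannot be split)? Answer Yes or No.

Total = 67; ⌈67/12⌉ = 6.
The bound of 6 does not rule out 6, but exhaustive search shows no assignment into 6 bins of capacity 12 exists — the minimum is 7.

No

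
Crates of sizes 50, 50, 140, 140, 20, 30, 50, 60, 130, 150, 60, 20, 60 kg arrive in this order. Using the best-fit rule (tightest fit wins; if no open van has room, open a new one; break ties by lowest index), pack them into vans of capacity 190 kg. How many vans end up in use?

  50 → van 1 (new)  [load 50/190]
  50 → van 1  [load 100/190]
  140 → van 2 (new)  [load 140/190]
  140 → van 3 (new)  [load 140/190]
  20 → van 2  [load 160/190]
  30 → van 2  [load 190/190]
  50 → van 3  [load 190/190]
  60 → van 1  [load 160/190]
  130 → van 4 (new)  [load 130/190]
  150 → van 5 (new)  [load 150/190]
  60 → van 4  [load 190/190]
  20 → van 1  [load 180/190]
  60 → van 6 (new)  [load 60/190]
6 vans opened.

6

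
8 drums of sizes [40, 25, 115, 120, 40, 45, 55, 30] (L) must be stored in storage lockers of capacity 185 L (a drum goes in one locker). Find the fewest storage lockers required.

Total = 120 + 115 + 55 + 45 + 40 + 40 + 30 + 25 = 470 L.
Lower bound: ⌈470/185⌉ = 3 storage lockers.
A packing using 3 storage lockers:
  locker 1: 120 + 55 = 175
  locker 2: 115 + 45 + 25 = 185
  locker 3: 40 + 40 + 30 = 110
This matches the lower bound, so 3 is optimal.

3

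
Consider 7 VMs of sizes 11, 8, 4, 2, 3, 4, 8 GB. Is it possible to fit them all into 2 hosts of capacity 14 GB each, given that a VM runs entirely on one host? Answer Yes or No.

Total = 40 GB; ⌈40/14⌉ = 3.
At least 3 hosts are required, but only 2 are allowed.

No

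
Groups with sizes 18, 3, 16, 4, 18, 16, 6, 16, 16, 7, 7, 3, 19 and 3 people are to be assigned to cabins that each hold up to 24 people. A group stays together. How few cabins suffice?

7

Total = 19 + 18 + 18 + 16 + 16 + 16 + 16 + 7 + 7 + 6 + 4 + 3 + 3 + 3 = 152 people.
Lower bound: ⌈152/24⌉ = 7 cabins.
A packing using 7 cabins:
  cabin 1: 19 + 4 = 23
  cabin 2: 18 + 6 = 24
  cabin 3: 18 + 3 + 3 = 24
  cabin 4: 16 + 7 = 23
  cabin 5: 16 + 7 = 23
  cabin 6: 16 + 3 = 19
  cabin 7: 16 = 16
This matches the lower bound, so 7 is optimal.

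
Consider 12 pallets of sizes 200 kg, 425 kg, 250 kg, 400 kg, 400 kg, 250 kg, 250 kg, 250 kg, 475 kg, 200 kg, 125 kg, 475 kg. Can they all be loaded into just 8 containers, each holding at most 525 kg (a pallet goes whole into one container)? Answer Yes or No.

A valid assignment using 8 containers:
  container 1: 475 = 475
  container 2: 475 = 475
  container 3: 425 = 425
  container 4: 400 + 125 = 525
  container 5: 400 = 400
  container 6: 250 + 250 = 500
  container 7: 250 + 250 = 500
  container 8: 200 + 200 = 400
Every load is within 525 kg, so 8 containers suffice.

Yes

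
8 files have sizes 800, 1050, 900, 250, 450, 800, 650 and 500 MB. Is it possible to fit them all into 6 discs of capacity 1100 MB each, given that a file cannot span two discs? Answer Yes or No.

Yes

A valid assignment using 6 discs:
  disc 1: 1050 = 1050
  disc 2: 900 = 900
  disc 3: 800 + 250 = 1050
  disc 4: 800 = 800
  disc 5: 650 + 450 = 1100
  disc 6: 500 = 500
Every load is within 1100 MB, so 6 discs suffice.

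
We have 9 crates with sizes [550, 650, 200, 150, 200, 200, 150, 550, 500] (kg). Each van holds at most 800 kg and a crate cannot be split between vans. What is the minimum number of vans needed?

5

Total = 650 + 550 + 550 + 500 + 200 + 200 + 200 + 150 + 150 = 3150 kg.
Lower bound: ⌈3150/800⌉ = 4 vans.
A packing using 5 vans:
  van 1: 650 + 150 = 800
  van 2: 550 + 200 = 750
  van 3: 550 + 200 = 750
  van 4: 500 + 200 = 700
  van 5: 150 = 150
No arrangement into 4 vans stays within capacity, so 5 is optimal.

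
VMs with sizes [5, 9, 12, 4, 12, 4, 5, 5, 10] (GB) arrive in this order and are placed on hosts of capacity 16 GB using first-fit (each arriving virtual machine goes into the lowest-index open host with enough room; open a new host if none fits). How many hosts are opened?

5

  5 → host 1 (new)  [load 5/16]
  9 → host 1  [load 14/16]
  12 → host 2 (new)  [load 12/16]
  4 → host 2  [load 16/16]
  12 → host 3 (new)  [load 12/16]
  4 → host 3  [load 16/16]
  5 → host 4 (new)  [load 5/16]
  5 → host 4  [load 10/16]
  10 → host 5 (new)  [load 10/16]
5 hosts opened.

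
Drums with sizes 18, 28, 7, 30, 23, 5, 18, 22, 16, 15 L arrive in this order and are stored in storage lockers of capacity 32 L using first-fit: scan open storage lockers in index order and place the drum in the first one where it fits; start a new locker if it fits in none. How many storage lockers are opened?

7

  18 → locker 1 (new)  [load 18/32]
  28 → locker 2 (new)  [load 28/32]
  7 → locker 1  [load 25/32]
  30 → locker 3 (new)  [load 30/32]
  23 → locker 4 (new)  [load 23/32]
  5 → locker 1  [load 30/32]
  18 → locker 5 (new)  [load 18/32]
  22 → locker 6 (new)  [load 22/32]
  16 → locker 7 (new)  [load 16/32]
  15 → locker 7  [load 31/32]
7 storage lockers opened.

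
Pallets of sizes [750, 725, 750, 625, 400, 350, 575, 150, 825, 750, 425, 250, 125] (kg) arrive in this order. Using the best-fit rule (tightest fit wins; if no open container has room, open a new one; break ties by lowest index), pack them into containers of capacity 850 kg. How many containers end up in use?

  750 → container 1 (new)  [load 750/850]
  725 → container 2 (new)  [load 725/850]
  750 → container 3 (new)  [load 750/850]
  625 → container 4 (new)  [load 625/850]
  400 → container 5 (new)  [load 400/850]
  350 → container 5  [load 750/850]
  575 → container 6 (new)  [load 575/850]
  150 → container 4  [load 775/850]
  825 → container 7 (new)  [load 825/850]
  750 → container 8 (new)  [load 750/850]
  425 → container 9 (new)  [load 425/850]
  250 → container 6  [load 825/850]
  125 → container 2  [load 850/850]
9 containers opened.

9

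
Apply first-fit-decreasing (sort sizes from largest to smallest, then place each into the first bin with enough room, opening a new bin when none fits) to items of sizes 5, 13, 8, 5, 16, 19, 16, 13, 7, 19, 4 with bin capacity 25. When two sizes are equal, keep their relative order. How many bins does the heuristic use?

Sorted descending: 19, 19, 16, 16, 13, 13, 8, 7, 5, 5, 4.
  19 → bin 1 (new)  [load 19/25]
  19 → bin 2 (new)  [load 19/25]
  16 → bin 3 (new)  [load 16/25]
  16 → bin 4 (new)  [load 16/25]
  13 → bin 5 (new)  [load 13/25]
  13 → bin 6 (new)  [load 13/25]
  8 → bin 3  [load 24/25]
  7 → bin 4  [load 23/25]
  5 → bin 1  [load 24/25]
  5 → bin 2  [load 24/25]
  4 → bin 5  [load 17/25]
6 bins opened.

6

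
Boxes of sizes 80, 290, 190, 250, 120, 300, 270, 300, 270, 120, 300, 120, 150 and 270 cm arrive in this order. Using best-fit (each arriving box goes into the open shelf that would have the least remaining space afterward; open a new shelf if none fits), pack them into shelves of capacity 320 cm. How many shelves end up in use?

11

  80 → shelf 1 (new)  [load 80/320]
  290 → shelf 2 (new)  [load 290/320]
  190 → shelf 1  [load 270/320]
  250 → shelf 3 (new)  [load 250/320]
  120 → shelf 4 (new)  [load 120/320]
  300 → shelf 5 (new)  [load 300/320]
  270 → shelf 6 (new)  [load 270/320]
  300 → shelf 7 (new)  [load 300/320]
  270 → shelf 8 (new)  [load 270/320]
  120 → shelf 4  [load 240/320]
  300 → shelf 9 (new)  [load 300/320]
  120 → shelf 10 (new)  [load 120/320]
  150 → shelf 10  [load 270/320]
  270 → shelf 11 (new)  [load 270/320]
11 shelves opened.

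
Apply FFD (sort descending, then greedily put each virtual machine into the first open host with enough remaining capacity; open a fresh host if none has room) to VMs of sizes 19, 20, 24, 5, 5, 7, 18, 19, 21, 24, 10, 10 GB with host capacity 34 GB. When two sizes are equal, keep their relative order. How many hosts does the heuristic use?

Sorted descending: 24, 24, 21, 20, 19, 19, 18, 10, 10, 7, 5, 5.
  24 → host 1 (new)  [load 24/34]
  24 → host 2 (new)  [load 24/34]
  21 → host 3 (new)  [load 21/34]
  20 → host 4 (new)  [load 20/34]
  19 → host 5 (new)  [load 19/34]
  19 → host 6 (new)  [load 19/34]
  18 → host 7 (new)  [load 18/34]
  10 → host 1  [load 34/34]
  10 → host 2  [load 34/34]
  7 → host 3  [load 28/34]
  5 → host 3  [load 33/34]
  5 → host 4  [load 25/34]
7 hosts opened.

7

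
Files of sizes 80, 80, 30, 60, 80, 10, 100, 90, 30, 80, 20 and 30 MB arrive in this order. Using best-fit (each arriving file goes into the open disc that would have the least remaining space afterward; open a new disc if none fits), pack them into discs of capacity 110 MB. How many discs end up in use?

7

  80 → disc 1 (new)  [load 80/110]
  80 → disc 2 (new)  [load 80/110]
  30 → disc 1  [load 110/110]
  60 → disc 3 (new)  [load 60/110]
  80 → disc 4 (new)  [load 80/110]
  10 → disc 2  [load 90/110]
  100 → disc 5 (new)  [load 100/110]
  90 → disc 6 (new)  [load 90/110]
  30 → disc 4  [load 110/110]
  80 → disc 7 (new)  [load 80/110]
  20 → disc 2  [load 110/110]
  30 → disc 7  [load 110/110]
7 discs opened.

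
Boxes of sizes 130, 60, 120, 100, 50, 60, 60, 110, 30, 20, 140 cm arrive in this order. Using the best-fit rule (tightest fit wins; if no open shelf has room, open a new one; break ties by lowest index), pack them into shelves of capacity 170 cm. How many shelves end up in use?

6

  130 → shelf 1 (new)  [load 130/170]
  60 → shelf 2 (new)  [load 60/170]
  120 → shelf 3 (new)  [load 120/170]
  100 → shelf 2  [load 160/170]
  50 → shelf 3  [load 170/170]
  60 → shelf 4 (new)  [load 60/170]
  60 → shelf 4  [load 120/170]
  110 → shelf 5 (new)  [load 110/170]
  30 → shelf 1  [load 160/170]
  20 → shelf 4  [load 140/170]
  140 → shelf 6 (new)  [load 140/170]
6 shelves opened.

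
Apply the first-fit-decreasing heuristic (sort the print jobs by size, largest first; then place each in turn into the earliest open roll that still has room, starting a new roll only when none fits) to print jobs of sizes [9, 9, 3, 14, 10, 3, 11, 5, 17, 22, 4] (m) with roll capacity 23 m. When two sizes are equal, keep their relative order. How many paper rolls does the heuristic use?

5

Sorted descending: 22, 17, 14, 11, 10, 9, 9, 5, 4, 3, 3.
  22 → roll 1 (new)  [load 22/23]
  17 → roll 2 (new)  [load 17/23]
  14 → roll 3 (new)  [load 14/23]
  11 → roll 4 (new)  [load 11/23]
  10 → roll 4  [load 21/23]
  9 → roll 3  [load 23/23]
  9 → roll 5 (new)  [load 9/23]
  5 → roll 2  [load 22/23]
  4 → roll 5  [load 13/23]
  3 → roll 5  [load 16/23]
  3 → roll 5  [load 19/23]
5 paper rolls opened.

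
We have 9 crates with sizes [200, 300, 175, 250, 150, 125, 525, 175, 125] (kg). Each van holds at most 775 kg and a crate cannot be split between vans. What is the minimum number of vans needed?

Total = 525 + 300 + 250 + 200 + 175 + 175 + 150 + 125 + 125 = 2025 kg.
Lower bound: ⌈2025/775⌉ = 3 vans.
A packing using 3 vans:
  van 1: 525 + 250 = 775
  van 2: 300 + 200 + 175 = 675
  van 3: 175 + 150 + 125 + 125 = 575
This matches the lower bound, so 3 is optimal.

3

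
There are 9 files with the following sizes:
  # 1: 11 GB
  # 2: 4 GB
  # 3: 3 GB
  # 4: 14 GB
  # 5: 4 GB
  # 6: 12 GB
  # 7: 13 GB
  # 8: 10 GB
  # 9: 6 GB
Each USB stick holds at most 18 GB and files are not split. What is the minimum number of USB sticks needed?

5

Total = 14 + 13 + 12 + 11 + 10 + 6 + 4 + 4 + 3 = 77 GB.
Lower bound: ⌈77/18⌉ = 5 USB sticks.
A packing using 5 USB sticks:
  USB stick 1: 14 + 4 = 18
  USB stick 2: 13 + 4 = 17
  USB stick 3: 12 + 6 = 18
  USB stick 4: 11 + 3 = 14
  USB stick 5: 10 = 10
This matches the lower bound, so 5 is optimal.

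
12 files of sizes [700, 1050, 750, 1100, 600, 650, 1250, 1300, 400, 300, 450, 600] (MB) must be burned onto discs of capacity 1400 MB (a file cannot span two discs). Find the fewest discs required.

Total = 1300 + 1250 + 1100 + 1050 + 750 + 700 + 650 + 600 + 600 + 450 + 400 + 300 = 9150 MB.
Lower bound: ⌈9150/1400⌉ = 7 discs.
A packing using 8 discs:
  disc 1: 1300 = 1300
  disc 2: 1250 = 1250
  disc 3: 1100 + 300 = 1400
  disc 4: 1050 = 1050
  disc 5: 750 + 650 = 1400
  disc 6: 700 + 600 = 1300
  disc 7: 600 + 450 = 1050
  disc 8: 400 = 400
No arrangement into 7 discs stays within capacity, so 8 is optimal.

8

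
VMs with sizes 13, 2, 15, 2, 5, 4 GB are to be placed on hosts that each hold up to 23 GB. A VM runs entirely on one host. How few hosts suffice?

2

Total = 15 + 13 + 5 + 4 + 2 + 2 = 41 GB.
Lower bound: ⌈41/23⌉ = 2 hosts.
A packing using 2 hosts:
  host 1: 15 + 5 + 2 = 22
  host 2: 13 + 4 + 2 = 19
This matches the lower bound, so 2 is optimal.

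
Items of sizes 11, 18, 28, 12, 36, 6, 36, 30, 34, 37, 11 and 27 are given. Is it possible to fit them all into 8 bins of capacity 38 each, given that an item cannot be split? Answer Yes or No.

No

Total = 286; ⌈286/38⌉ = 8.
The bound of 8 does not rule out 8, but exhaustive search shows no assignment into 8 bins of capacity 38 exists — the minimum is 9.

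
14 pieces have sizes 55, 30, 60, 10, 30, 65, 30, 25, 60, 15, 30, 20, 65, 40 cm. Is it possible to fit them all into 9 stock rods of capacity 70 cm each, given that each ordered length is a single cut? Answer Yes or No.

A valid assignment using 9 stock rods:
  stock rod 1: 65 = 65
  stock rod 2: 65 = 65
  stock rod 3: 60 + 10 = 70
  stock rod 4: 60 = 60
  stock rod 5: 55 + 15 = 70
  stock rod 6: 40 + 30 = 70
  stock rod 7: 30 + 30 = 60
  stock rod 8: 30 + 25 = 55
  stock rod 9: 20 = 20
Every load is within 70 cm, so 9 stock rods suffice.

Yes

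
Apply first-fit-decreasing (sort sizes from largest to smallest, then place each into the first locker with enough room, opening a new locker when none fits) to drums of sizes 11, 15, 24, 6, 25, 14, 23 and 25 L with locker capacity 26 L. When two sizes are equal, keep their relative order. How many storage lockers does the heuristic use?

Sorted descending: 25, 25, 24, 23, 15, 14, 11, 6.
  25 → locker 1 (new)  [load 25/26]
  25 → locker 2 (new)  [load 25/26]
  24 → locker 3 (new)  [load 24/26]
  23 → locker 4 (new)  [load 23/26]
  15 → locker 5 (new)  [load 15/26]
  14 → locker 6 (new)  [load 14/26]
  11 → locker 5  [load 26/26]
  6 → locker 6  [load 20/26]
6 storage lockers opened.

6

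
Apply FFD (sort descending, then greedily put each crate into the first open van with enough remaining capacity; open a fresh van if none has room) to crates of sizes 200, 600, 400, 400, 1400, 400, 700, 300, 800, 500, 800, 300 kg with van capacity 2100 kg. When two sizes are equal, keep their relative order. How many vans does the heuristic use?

Sorted descending: 1400, 800, 800, 700, 600, 500, 400, 400, 400, 300, 300, 200.
  1400 → van 1 (new)  [load 1400/2100]
  800 → van 2 (new)  [load 800/2100]
  800 → van 2  [load 1600/2100]
  700 → van 1  [load 2100/2100]
  600 → van 3 (new)  [load 600/2100]
  500 → van 2  [load 2100/2100]
  400 → van 3  [load 1000/2100]
  400 → van 3  [load 1400/2100]
  400 → van 3  [load 1800/2100]
  300 → van 3  [load 2100/2100]
  300 → van 4 (new)  [load 300/2100]
  200 → van 4  [load 500/2100]
4 vans opened.

4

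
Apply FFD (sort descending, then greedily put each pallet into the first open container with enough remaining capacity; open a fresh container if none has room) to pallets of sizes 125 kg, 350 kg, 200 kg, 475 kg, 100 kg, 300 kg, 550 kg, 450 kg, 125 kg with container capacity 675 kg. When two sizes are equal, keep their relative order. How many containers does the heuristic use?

Sorted descending: 550, 475, 450, 350, 300, 200, 125, 125, 100.
  550 → container 1 (new)  [load 550/675]
  475 → container 2 (new)  [load 475/675]
  450 → container 3 (new)  [load 450/675]
  350 → container 4 (new)  [load 350/675]
  300 → container 4  [load 650/675]
  200 → container 2  [load 675/675]
  125 → container 1  [load 675/675]
  125 → container 3  [load 575/675]
  100 → container 3  [load 675/675]
4 containers opened.

4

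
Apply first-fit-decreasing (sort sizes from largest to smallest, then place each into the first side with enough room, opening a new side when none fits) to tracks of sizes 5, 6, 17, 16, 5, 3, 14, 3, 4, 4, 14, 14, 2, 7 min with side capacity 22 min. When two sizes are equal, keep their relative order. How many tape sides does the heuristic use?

Sorted descending: 17, 16, 14, 14, 14, 7, 6, 5, 5, 4, 4, 3, 3, 2.
  17 → side 1 (new)  [load 17/22]
  16 → side 2 (new)  [load 16/22]
  14 → side 3 (new)  [load 14/22]
  14 → side 4 (new)  [load 14/22]
  14 → side 5 (new)  [load 14/22]
  7 → side 3  [load 21/22]
  6 → side 2  [load 22/22]
  5 → side 1  [load 22/22]
  5 → side 4  [load 19/22]
  4 → side 5  [load 18/22]
  4 → side 5  [load 22/22]
  3 → side 4  [load 22/22]
  3 → side 6 (new)  [load 3/22]
  2 → side 6  [load 5/22]
6 tape sides opened.

6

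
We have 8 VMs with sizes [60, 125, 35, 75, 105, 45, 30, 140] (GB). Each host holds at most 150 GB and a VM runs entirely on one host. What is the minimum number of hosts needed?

Total = 140 + 125 + 105 + 75 + 60 + 45 + 35 + 30 = 615 GB.
Lower bound: ⌈615/150⌉ = 5 hosts.
A packing using 5 hosts:
  host 1: 140 = 140
  host 2: 125 = 125
  host 3: 105 + 45 = 150
  host 4: 75 + 60 = 135
  host 5: 35 + 30 = 65
This matches the lower bound, so 5 is optimal.

5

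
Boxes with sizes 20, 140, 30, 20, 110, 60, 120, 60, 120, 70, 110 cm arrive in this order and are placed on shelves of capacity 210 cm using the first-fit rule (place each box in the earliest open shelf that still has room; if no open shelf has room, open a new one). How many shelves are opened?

5

  20 → shelf 1 (new)  [load 20/210]
  140 → shelf 1  [load 160/210]
  30 → shelf 1  [load 190/210]
  20 → shelf 1  [load 210/210]
  110 → shelf 2 (new)  [load 110/210]
  60 → shelf 2  [load 170/210]
  120 → shelf 3 (new)  [load 120/210]
  60 → shelf 3  [load 180/210]
  120 → shelf 4 (new)  [load 120/210]
  70 → shelf 4  [load 190/210]
  110 → shelf 5 (new)  [load 110/210]
5 shelves opened.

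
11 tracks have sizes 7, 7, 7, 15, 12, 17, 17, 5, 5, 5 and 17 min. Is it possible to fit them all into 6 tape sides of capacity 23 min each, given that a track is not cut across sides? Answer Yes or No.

A valid assignment using 6 tape sides:
  side 1: 17 + 5 = 22
  side 2: 17 + 5 = 22
  side 3: 17 + 5 = 22
  side 4: 15 + 7 = 22
  side 5: 12 + 7 = 19
  side 6: 7 = 7
Every load is within 23 min, so 6 tape sides suffice.

Yes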